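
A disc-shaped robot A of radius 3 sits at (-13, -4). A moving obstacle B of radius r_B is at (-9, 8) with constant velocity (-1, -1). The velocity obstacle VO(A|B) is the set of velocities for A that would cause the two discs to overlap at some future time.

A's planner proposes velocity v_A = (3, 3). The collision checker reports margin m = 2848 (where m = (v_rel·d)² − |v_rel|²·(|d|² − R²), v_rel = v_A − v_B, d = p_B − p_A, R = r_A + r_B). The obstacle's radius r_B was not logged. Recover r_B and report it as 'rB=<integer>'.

m = 2848
d = (4, 12);  v_rel = (4, 4),  |v_rel|² = 32
v_rel×d = (4)·(12) − (4)·(4) = 32
since m = R²·32 − 32²:  R² = (1024 + 2848) / 32 = 121
R = √121 = 11  ⇒  r_B = 11 − 3 = 8

rB=8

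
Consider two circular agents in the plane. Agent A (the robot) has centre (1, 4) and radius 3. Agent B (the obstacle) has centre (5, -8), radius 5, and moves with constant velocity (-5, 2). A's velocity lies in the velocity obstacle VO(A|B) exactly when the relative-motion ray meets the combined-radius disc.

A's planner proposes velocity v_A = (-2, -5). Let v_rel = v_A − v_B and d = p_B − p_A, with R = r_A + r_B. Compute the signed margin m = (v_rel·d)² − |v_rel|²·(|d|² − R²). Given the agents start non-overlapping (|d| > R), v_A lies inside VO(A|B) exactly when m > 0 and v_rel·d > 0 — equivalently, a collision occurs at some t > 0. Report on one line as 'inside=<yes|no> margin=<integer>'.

d = (4, -12),  |d|² = 160;  R = 3+5 = 8,  c = 160−8² = 96
v_rel = (3, -7),  |v_rel|² = 58;  v_rel·d = (3)·(4) + (-7)·(-12) = 96
58·t² − 192·t + 96 = 0  ⇒  m = 96² − 58·96 = 3648
m = 3648 > 0,  v_rel·d = 96 > 0  ⇒  inside

inside=yes margin=3648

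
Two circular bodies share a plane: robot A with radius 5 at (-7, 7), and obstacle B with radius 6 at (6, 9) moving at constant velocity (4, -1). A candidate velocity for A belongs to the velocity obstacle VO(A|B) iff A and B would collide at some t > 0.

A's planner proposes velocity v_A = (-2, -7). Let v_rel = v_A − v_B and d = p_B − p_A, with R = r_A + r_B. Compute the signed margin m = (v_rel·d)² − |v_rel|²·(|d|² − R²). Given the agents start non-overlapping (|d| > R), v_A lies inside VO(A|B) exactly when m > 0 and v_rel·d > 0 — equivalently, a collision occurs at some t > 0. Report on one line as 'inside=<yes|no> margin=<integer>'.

d = (13, 2),  |d|² = 173;  R = 5+6 = 11,  c = 173−11² = 52
v_rel = (-6, -6),  |v_rel|² = 72;  v_rel·d = (-6)·(13) + (-6)·(2) = -90
72·t² + 180·t + 52 = 0  ⇒  m = (-90)² − 72·52 = 4356
m = 4356 > 0,  v_rel·d = -90 < 0  ⇒  outside

inside=no margin=4356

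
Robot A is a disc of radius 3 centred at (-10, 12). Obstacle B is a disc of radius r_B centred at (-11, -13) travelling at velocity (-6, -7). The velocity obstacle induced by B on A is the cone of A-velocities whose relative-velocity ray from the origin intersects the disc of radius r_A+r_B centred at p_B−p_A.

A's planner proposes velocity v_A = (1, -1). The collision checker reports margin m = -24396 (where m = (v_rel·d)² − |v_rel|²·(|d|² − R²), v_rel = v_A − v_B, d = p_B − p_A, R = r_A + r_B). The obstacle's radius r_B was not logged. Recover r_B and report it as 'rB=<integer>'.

m = -24396
d = (-1, -25);  v_rel = (7, 6),  |v_rel|² = 85
v_rel×d = (7)·(-25) − (6)·(-1) = -169
since m = R²·85 − (-169)²:  R² = (28561 + -24396) / 85 = 49
R = √49 = 7  ⇒  r_B = 7 − 3 = 4

rB=4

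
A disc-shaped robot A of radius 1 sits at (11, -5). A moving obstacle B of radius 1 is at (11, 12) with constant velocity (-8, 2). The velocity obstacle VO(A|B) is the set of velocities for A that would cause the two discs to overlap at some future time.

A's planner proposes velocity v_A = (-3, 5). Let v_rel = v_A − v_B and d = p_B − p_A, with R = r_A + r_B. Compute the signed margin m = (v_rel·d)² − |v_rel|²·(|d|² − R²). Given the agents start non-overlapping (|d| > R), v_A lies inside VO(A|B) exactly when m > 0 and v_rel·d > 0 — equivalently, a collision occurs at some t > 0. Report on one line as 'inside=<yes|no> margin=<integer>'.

d = (0, 17),  |d|² = 289;  R = 1+1 = 2,  c = 289−2² = 285
v_rel = (5, 3),  |v_rel|² = 34;  v_rel·d = (5)·(0) + (3)·(17) = 51
34·t² − 102·t + 285 = 0  ⇒  m = 51² − 34·285 = -7089
m = -7089 < 0,  v_rel·d = 51 > 0  ⇒  outside

inside=no margin=-7089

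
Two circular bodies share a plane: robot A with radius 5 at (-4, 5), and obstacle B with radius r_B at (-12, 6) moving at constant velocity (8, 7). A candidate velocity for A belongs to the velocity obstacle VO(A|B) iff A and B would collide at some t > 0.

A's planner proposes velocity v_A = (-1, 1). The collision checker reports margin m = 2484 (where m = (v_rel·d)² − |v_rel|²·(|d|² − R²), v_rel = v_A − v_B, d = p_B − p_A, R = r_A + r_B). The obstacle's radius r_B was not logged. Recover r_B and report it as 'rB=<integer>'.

m = 2484
d = (-8, 1);  v_rel = (-9, -6),  |v_rel|² = 117
v_rel×d = (-9)·(1) − (-6)·(-8) = -57
since m = R²·117 − (-57)²:  R² = (3249 + 2484) / 117 = 49
R = √49 = 7  ⇒  r_B = 7 − 5 = 2

rB=2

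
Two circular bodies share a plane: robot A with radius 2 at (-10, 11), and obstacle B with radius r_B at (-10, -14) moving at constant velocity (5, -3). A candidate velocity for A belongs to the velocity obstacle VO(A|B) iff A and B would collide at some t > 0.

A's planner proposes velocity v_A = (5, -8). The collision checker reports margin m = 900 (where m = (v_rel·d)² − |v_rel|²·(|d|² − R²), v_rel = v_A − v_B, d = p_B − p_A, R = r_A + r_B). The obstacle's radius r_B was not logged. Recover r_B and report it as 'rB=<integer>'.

m = 900
d = (0, -25);  v_rel = (0, -5),  |v_rel|² = 25
v_rel×d = (0)·(-25) − (-5)·(0) = 0
since m = R²·25 − 0²:  R² = (0 + 900) / 25 = 36
R = √36 = 6  ⇒  r_B = 6 − 2 = 4

rB=4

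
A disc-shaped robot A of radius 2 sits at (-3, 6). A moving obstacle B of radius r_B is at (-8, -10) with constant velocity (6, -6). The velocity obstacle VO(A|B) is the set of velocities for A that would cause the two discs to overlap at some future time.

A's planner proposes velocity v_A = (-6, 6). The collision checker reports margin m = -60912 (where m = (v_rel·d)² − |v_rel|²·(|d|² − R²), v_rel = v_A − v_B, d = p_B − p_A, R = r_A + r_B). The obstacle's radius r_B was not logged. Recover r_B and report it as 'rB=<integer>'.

m = -60912
d = (-5, -16);  v_rel = (-12, 12),  |v_rel|² = 288
v_rel×d = (-12)·(-16) − (12)·(-5) = 252
since m = R²·288 − 252²:  R² = (63504 + -60912) / 288 = 9
R = √9 = 3  ⇒  r_B = 3 − 2 = 1

rB=1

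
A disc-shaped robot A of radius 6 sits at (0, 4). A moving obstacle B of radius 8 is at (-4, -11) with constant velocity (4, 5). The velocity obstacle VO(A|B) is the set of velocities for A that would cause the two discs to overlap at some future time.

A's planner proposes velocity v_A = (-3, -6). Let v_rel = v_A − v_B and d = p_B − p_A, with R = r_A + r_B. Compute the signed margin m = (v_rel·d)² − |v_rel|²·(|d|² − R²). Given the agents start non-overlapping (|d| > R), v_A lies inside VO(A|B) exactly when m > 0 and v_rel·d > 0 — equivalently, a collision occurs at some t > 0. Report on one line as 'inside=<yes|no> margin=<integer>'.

d = (-4, -15),  |d|² = 241;  R = 6+8 = 14,  c = 241−14² = 45
v_rel = (-7, -11),  |v_rel|² = 170;  v_rel·d = (-7)·(-4) + (-11)·(-15) = 193
170·t² − 386·t + 45 = 0  ⇒  m = 193² − 170·45 = 29599
m = 29599 > 0,  v_rel·d = 193 > 0  ⇒  inside

inside=yes margin=29599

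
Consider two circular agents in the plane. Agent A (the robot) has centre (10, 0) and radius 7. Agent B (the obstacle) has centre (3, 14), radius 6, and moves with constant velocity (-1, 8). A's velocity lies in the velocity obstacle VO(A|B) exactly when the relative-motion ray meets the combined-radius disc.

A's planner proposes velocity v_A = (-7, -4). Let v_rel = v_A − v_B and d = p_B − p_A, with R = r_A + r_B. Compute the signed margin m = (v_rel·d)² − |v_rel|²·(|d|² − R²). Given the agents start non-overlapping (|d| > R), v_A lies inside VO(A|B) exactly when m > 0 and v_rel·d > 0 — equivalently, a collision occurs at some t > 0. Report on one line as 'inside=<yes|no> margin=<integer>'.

d = (-7, 14),  |d|² = 245;  R = 7+6 = 13,  c = 245−13² = 76
v_rel = (-6, -12),  |v_rel|² = 180;  v_rel·d = (-6)·(-7) + (-12)·(14) = -126
180·t² + 252·t + 76 = 0  ⇒  m = (-126)² − 180·76 = 2196
m = 2196 > 0,  v_rel·d = -126 < 0  ⇒  outside

inside=no margin=2196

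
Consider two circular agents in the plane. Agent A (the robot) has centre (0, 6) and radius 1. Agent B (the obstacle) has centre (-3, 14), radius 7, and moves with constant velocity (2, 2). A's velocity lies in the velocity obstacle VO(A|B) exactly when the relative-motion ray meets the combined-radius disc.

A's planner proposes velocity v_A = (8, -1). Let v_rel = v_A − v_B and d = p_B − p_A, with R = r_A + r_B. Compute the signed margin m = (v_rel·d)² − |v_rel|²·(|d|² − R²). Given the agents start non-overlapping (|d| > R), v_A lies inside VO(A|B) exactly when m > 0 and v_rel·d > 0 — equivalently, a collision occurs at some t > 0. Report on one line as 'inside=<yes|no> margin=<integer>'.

d = (-3, 8),  |d|² = 73;  R = 1+7 = 8,  c = 73−8² = 9
v_rel = (6, -3),  |v_rel|² = 45;  v_rel·d = (6)·(-3) + (-3)·(8) = -42
45·t² + 84·t + 9 = 0  ⇒  m = (-42)² − 45·9 = 1359
m = 1359 > 0,  v_rel·d = -42 < 0  ⇒  outside

inside=no margin=1359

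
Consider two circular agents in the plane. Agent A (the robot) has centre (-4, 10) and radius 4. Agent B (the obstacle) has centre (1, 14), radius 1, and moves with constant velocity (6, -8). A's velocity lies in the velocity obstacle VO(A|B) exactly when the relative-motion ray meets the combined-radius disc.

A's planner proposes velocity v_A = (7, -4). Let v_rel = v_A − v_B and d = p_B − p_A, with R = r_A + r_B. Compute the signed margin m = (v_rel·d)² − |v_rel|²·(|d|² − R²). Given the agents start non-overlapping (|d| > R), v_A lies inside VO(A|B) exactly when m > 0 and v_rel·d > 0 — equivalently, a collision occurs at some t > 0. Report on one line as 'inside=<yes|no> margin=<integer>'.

d = (5, 4),  |d|² = 41;  R = 4+1 = 5,  c = 41−5² = 16
v_rel = (1, 4),  |v_rel|² = 17;  v_rel·d = (1)·(5) + (4)·(4) = 21
17·t² − 42·t + 16 = 0  ⇒  m = 21² − 17·16 = 169
m = 169 > 0,  v_rel·d = 21 > 0  ⇒  inside

inside=yes margin=169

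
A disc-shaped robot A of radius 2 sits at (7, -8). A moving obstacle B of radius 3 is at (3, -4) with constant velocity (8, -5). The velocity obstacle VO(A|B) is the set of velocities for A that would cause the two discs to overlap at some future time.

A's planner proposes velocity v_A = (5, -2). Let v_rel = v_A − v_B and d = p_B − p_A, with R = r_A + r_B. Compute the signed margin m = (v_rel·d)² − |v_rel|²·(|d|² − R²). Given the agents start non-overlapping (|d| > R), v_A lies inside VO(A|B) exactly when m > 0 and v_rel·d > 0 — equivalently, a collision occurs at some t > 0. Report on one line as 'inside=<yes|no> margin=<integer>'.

d = (-4, 4),  |d|² = 32;  R = 2+3 = 5,  c = 32−5² = 7
v_rel = (-3, 3),  |v_rel|² = 18;  v_rel·d = (-3)·(-4) + (3)·(4) = 24
18·t² − 48·t + 7 = 0  ⇒  m = 24² − 18·7 = 450
m = 450 > 0,  v_rel·d = 24 > 0  ⇒  inside

inside=yes margin=450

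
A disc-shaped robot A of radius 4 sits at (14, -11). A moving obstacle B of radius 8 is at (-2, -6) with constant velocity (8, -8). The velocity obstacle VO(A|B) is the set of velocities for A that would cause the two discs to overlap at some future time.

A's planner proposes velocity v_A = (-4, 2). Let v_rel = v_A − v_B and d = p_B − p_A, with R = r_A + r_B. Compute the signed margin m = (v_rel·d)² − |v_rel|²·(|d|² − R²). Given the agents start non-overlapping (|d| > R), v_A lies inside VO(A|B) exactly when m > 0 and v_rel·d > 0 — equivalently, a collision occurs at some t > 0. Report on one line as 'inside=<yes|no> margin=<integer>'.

d = (-16, 5),  |d|² = 281;  R = 4+8 = 12,  c = 281−12² = 137
v_rel = (-12, 10),  |v_rel|² = 244;  v_rel·d = (-12)·(-16) + (10)·(5) = 242
244·t² − 484·t + 137 = 0  ⇒  m = 242² − 244·137 = 25136
m = 25136 > 0,  v_rel·d = 242 > 0  ⇒  inside

inside=yes margin=25136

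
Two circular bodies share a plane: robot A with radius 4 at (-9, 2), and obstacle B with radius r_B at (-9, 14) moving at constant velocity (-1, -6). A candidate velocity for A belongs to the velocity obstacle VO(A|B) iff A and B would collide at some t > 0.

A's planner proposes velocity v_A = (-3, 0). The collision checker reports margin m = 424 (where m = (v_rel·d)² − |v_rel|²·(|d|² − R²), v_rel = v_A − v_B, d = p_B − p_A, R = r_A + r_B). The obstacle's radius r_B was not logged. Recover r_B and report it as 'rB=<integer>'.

m = 424
d = (0, 12);  v_rel = (-2, 6),  |v_rel|² = 40
v_rel×d = (-2)·(12) − (6)·(0) = -24
since m = R²·40 − (-24)²:  R² = (576 + 424) / 40 = 25
R = √25 = 5  ⇒  r_B = 5 − 4 = 1

rB=1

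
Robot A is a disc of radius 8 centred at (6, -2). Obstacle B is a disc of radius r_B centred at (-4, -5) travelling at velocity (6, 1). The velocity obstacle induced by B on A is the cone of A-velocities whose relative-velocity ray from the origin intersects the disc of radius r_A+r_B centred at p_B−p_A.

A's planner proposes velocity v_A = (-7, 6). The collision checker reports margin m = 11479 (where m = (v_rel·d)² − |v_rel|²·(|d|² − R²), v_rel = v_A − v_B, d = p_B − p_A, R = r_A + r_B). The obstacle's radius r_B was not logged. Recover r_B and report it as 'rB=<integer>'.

m = 11479
d = (-10, -3);  v_rel = (-13, 5),  |v_rel|² = 194
v_rel×d = (-13)·(-3) − (5)·(-10) = 89
since m = R²·194 − 89²:  R² = (7921 + 11479) / 194 = 100
R = √100 = 10  ⇒  r_B = 10 − 8 = 2

rB=2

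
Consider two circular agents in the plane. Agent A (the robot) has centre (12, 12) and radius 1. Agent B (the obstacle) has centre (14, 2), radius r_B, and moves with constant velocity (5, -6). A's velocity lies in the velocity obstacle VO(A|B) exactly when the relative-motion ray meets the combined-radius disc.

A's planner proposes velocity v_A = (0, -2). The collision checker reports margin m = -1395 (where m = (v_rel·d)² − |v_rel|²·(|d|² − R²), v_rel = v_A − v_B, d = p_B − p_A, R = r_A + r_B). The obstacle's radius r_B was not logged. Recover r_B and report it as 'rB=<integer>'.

m = -1395
d = (2, -10);  v_rel = (-5, 4),  |v_rel|² = 41
v_rel×d = (-5)·(-10) − (4)·(2) = 42
since m = R²·41 − 42²:  R² = (1764 + -1395) / 41 = 9
R = √9 = 3  ⇒  r_B = 3 − 1 = 2

rB=2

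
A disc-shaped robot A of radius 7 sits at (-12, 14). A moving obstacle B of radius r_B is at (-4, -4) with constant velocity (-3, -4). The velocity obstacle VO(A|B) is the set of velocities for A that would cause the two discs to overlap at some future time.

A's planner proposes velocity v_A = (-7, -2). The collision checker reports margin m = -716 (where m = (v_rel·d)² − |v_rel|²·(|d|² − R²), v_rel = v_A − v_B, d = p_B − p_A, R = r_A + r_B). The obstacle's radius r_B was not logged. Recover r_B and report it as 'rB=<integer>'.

m = -716
d = (8, -18);  v_rel = (-4, 2),  |v_rel|² = 20
v_rel×d = (-4)·(-18) − (2)·(8) = 56
since m = R²·20 − 56²:  R² = (3136 + -716) / 20 = 121
R = √121 = 11  ⇒  r_B = 11 − 7 = 4

rB=4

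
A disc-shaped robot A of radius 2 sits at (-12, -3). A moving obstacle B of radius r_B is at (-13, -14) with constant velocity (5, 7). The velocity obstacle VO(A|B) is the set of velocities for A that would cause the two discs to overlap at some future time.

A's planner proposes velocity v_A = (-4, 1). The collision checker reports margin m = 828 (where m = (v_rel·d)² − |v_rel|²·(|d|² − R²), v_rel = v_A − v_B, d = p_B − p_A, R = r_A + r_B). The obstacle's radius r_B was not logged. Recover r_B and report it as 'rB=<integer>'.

m = 828
d = (-1, -11);  v_rel = (-9, -6),  |v_rel|² = 117
v_rel×d = (-9)·(-11) − (-6)·(-1) = 93
since m = R²·117 − 93²:  R² = (8649 + 828) / 117 = 81
R = √81 = 9  ⇒  r_B = 9 − 2 = 7

rB=7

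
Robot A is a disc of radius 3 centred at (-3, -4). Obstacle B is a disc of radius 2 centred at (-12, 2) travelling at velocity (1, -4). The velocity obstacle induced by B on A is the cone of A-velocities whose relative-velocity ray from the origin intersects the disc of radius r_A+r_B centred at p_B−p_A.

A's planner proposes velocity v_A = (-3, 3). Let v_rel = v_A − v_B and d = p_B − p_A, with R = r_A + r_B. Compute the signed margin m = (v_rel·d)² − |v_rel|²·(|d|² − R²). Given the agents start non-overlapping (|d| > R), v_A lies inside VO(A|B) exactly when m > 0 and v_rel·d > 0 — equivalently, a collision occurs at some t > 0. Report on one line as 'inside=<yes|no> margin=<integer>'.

d = (-9, 6),  |d|² = 117;  R = 3+2 = 5,  c = 117−5² = 92
v_rel = (-4, 7),  |v_rel|² = 65;  v_rel·d = (-4)·(-9) + (7)·(6) = 78
65·t² − 156·t + 92 = 0  ⇒  m = 78² − 65·92 = 104
m = 104 > 0,  v_rel·d = 78 > 0  ⇒  inside

inside=yes margin=104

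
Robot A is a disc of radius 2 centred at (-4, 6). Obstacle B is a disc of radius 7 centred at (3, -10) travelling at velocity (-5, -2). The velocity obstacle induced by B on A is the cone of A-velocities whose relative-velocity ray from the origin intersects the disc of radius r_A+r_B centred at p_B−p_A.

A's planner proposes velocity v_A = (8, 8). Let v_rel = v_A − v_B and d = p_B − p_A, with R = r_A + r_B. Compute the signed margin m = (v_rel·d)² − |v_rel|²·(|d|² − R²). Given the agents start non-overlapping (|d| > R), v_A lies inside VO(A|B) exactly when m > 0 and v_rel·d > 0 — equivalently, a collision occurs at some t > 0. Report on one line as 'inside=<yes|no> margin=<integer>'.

d = (7, -16),  |d|² = 305;  R = 2+7 = 9,  c = 305−9² = 224
v_rel = (13, 10),  |v_rel|² = 269;  v_rel·d = (13)·(7) + (10)·(-16) = -69
269·t² + 138·t + 224 = 0  ⇒  m = (-69)² − 269·224 = -55495
m = -55495 < 0,  v_rel·d = -69 < 0  ⇒  outside

inside=no margin=-55495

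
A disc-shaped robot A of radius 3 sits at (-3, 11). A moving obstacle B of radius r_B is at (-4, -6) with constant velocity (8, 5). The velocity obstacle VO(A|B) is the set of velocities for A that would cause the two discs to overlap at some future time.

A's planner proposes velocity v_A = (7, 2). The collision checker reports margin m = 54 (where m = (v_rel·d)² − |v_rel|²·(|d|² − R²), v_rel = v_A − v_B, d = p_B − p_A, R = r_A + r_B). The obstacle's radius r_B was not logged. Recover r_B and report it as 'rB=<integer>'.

m = 54
d = (-1, -17);  v_rel = (-1, -3),  |v_rel|² = 10
v_rel×d = (-1)·(-17) − (-3)·(-1) = 14
since m = R²·10 − 14²:  R² = (196 + 54) / 10 = 25
R = √25 = 5  ⇒  r_B = 5 − 3 = 2

rB=2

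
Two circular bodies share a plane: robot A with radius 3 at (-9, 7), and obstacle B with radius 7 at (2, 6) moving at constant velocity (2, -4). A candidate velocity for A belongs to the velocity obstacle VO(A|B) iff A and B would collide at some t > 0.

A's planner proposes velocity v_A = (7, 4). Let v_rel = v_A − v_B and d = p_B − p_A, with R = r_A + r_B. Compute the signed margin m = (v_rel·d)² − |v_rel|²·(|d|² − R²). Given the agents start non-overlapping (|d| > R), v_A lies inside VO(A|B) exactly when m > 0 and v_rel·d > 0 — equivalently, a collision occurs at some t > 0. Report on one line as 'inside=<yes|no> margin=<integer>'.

d = (11, -1),  |d|² = 122;  R = 3+7 = 10,  c = 122−10² = 22
v_rel = (5, 8),  |v_rel|² = 89;  v_rel·d = (5)·(11) + (8)·(-1) = 47
89·t² − 94·t + 22 = 0  ⇒  m = 47² − 89·22 = 251
m = 251 > 0,  v_rel·d = 47 > 0  ⇒  inside

inside=yes margin=251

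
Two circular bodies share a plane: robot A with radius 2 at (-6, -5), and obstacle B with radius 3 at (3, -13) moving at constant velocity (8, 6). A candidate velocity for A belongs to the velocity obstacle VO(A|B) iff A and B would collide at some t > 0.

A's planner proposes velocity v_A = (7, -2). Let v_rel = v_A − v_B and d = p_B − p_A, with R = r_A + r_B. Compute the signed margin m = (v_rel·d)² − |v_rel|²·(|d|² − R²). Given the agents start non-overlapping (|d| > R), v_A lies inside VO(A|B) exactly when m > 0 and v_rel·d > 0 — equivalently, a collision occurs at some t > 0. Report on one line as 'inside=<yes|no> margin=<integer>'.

d = (9, -8),  |d|² = 145;  R = 2+3 = 5,  c = 145−5² = 120
v_rel = (-1, -8),  |v_rel|² = 65;  v_rel·d = (-1)·(9) + (-8)·(-8) = 55
65·t² − 110·t + 120 = 0  ⇒  m = 55² − 65·120 = -4775
m = -4775 < 0,  v_rel·d = 55 > 0  ⇒  outside

inside=no margin=-4775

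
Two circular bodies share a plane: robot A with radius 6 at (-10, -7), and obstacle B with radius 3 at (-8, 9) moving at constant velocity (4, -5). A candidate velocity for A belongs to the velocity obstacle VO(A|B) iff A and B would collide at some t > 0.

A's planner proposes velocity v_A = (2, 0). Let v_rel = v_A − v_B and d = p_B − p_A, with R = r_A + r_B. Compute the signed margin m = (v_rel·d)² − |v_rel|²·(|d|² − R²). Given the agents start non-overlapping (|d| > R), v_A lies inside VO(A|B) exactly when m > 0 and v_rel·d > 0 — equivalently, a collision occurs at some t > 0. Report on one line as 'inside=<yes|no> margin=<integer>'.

d = (2, 16),  |d|² = 260;  R = 6+3 = 9,  c = 260−9² = 179
v_rel = (-2, 5),  |v_rel|² = 29;  v_rel·d = (-2)·(2) + (5)·(16) = 76
29·t² − 152·t + 179 = 0  ⇒  m = 76² − 29·179 = 585
m = 585 > 0,  v_rel·d = 76 > 0  ⇒  inside

inside=yes margin=585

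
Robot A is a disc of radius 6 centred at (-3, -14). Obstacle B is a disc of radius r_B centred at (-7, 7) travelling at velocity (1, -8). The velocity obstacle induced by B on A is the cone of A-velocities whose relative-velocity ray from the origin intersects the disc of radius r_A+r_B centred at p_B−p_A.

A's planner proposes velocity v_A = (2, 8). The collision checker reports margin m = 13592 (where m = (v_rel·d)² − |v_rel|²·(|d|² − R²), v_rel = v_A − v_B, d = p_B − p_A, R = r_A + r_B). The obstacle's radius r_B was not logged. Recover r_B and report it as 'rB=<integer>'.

m = 13592
d = (-4, 21);  v_rel = (1, 16),  |v_rel|² = 257
v_rel×d = (1)·(21) − (16)·(-4) = 85
since m = R²·257 − 85²:  R² = (7225 + 13592) / 257 = 81
R = √81 = 9  ⇒  r_B = 9 − 6 = 3

rB=3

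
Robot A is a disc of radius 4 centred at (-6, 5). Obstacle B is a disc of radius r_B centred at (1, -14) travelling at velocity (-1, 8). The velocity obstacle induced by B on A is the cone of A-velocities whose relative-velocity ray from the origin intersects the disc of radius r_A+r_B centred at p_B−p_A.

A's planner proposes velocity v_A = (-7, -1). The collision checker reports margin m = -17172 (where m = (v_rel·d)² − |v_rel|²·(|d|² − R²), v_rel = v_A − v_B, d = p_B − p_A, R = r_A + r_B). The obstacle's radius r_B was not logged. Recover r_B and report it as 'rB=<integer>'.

m = -17172
d = (7, -19);  v_rel = (-6, -9),  |v_rel|² = 117
v_rel×d = (-6)·(-19) − (-9)·(7) = 177
since m = R²·117 − 177²:  R² = (31329 + -17172) / 117 = 121
R = √121 = 11  ⇒  r_B = 11 − 4 = 7

rB=7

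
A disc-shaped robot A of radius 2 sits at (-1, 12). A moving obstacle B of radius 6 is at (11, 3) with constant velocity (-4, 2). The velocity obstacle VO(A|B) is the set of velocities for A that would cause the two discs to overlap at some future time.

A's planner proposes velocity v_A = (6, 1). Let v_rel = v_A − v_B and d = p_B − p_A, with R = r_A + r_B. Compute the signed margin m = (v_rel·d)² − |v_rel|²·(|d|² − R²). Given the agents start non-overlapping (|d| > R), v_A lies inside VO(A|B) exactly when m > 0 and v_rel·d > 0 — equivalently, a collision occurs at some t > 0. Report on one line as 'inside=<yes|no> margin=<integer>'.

d = (12, -9),  |d|² = 225;  R = 2+6 = 8,  c = 225−8² = 161
v_rel = (10, -1),  |v_rel|² = 101;  v_rel·d = (10)·(12) + (-1)·(-9) = 129
101·t² − 258·t + 161 = 0  ⇒  m = 129² − 101·161 = 380
m = 380 > 0,  v_rel·d = 129 > 0  ⇒  inside

inside=yes margin=380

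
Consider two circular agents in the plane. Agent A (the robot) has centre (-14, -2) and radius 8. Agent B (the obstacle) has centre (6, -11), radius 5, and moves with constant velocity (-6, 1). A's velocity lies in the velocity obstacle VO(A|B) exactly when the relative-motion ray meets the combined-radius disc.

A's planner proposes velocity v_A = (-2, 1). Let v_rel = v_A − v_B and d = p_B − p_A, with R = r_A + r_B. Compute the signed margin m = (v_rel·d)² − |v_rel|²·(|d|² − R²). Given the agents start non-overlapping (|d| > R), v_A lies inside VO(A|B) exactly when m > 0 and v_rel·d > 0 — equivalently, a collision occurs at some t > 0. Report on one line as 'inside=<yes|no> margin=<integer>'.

d = (20, -9),  |d|² = 481;  R = 8+5 = 13,  c = 481−13² = 312
v_rel = (4, 0),  |v_rel|² = 16;  v_rel·d = (4)·(20) + (0)·(-9) = 80
16·t² − 160·t + 312 = 0  ⇒  m = 80² − 16·312 = 1408
m = 1408 > 0,  v_rel·d = 80 > 0  ⇒  inside

inside=yes margin=1408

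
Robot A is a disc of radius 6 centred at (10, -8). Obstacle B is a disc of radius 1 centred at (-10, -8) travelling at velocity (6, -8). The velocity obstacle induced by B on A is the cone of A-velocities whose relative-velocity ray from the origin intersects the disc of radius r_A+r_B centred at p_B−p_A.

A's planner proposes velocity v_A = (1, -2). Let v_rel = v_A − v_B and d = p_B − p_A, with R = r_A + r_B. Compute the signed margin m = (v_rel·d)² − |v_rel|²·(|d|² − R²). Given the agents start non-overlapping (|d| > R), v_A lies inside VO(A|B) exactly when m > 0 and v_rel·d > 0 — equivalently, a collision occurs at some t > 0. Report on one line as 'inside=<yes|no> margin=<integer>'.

d = (-20, 0),  |d|² = 400;  R = 6+1 = 7,  c = 400−7² = 351
v_rel = (-5, 6),  |v_rel|² = 61;  v_rel·d = (-5)·(-20) + (6)·(0) = 100
61·t² − 200·t + 351 = 0  ⇒  m = 100² − 61·351 = -11411
m = -11411 < 0,  v_rel·d = 100 > 0  ⇒  outside

inside=no margin=-11411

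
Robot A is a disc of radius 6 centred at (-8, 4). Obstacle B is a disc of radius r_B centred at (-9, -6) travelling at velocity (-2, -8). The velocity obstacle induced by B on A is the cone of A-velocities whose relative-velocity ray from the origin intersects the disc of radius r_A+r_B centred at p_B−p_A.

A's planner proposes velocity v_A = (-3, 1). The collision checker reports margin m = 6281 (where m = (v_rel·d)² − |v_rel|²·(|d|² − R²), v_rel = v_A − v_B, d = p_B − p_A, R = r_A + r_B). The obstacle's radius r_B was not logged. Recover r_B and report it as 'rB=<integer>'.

m = 6281
d = (-1, -10);  v_rel = (-1, 9),  |v_rel|² = 82
v_rel×d = (-1)·(-10) − (9)·(-1) = 19
since m = R²·82 − 19²:  R² = (361 + 6281) / 82 = 81
R = √81 = 9  ⇒  r_B = 9 − 6 = 3

rB=3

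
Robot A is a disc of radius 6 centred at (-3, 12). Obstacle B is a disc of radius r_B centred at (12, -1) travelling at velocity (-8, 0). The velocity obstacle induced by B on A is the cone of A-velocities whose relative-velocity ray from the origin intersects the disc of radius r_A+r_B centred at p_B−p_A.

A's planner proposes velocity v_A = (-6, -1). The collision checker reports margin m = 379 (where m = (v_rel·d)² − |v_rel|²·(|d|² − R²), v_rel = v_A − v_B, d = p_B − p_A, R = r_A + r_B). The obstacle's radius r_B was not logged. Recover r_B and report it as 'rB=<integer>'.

m = 379
d = (15, -13);  v_rel = (2, -1),  |v_rel|² = 5
v_rel×d = (2)·(-13) − (-1)·(15) = -11
since m = R²·5 − (-11)²:  R² = (121 + 379) / 5 = 100
R = √100 = 10  ⇒  r_B = 10 − 6 = 4

rB=4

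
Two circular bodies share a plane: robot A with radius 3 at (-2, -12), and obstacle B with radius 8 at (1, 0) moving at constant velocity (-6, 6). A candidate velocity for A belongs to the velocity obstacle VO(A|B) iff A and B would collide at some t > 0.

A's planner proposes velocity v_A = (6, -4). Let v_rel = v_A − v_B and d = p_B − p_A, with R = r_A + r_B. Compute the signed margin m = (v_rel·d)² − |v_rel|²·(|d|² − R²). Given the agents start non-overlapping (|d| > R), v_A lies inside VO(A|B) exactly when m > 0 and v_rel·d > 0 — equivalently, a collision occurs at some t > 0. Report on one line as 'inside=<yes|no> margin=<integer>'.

d = (3, 12),  |d|² = 153;  R = 3+8 = 11,  c = 153−11² = 32
v_rel = (12, -10),  |v_rel|² = 244;  v_rel·d = (12)·(3) + (-10)·(12) = -84
244·t² + 168·t + 32 = 0  ⇒  m = (-84)² − 244·32 = -752
m = -752 < 0,  v_rel·d = -84 < 0  ⇒  outside

inside=no margin=-752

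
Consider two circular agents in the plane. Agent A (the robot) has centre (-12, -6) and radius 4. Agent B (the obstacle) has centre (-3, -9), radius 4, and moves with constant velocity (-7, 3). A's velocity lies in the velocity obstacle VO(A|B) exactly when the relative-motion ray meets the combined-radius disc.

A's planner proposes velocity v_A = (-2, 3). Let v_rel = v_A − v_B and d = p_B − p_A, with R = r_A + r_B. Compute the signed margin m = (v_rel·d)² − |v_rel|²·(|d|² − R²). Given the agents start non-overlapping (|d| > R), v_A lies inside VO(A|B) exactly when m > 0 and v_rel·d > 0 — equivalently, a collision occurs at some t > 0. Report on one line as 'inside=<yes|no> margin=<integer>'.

d = (9, -3),  |d|² = 90;  R = 4+4 = 8,  c = 90−8² = 26
v_rel = (5, 0),  |v_rel|² = 25;  v_rel·d = (5)·(9) + (0)·(-3) = 45
25·t² − 90·t + 26 = 0  ⇒  m = 45² − 25·26 = 1375
m = 1375 > 0,  v_rel·d = 45 > 0  ⇒  inside

inside=yes margin=1375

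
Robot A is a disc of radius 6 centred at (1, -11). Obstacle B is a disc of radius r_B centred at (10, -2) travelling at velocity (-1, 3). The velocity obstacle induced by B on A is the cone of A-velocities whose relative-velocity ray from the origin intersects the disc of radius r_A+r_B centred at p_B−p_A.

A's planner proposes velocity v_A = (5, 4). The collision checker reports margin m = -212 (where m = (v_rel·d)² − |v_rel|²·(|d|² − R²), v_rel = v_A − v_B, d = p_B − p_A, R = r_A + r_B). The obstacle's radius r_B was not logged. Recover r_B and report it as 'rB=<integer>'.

m = -212
d = (9, 9);  v_rel = (6, 1),  |v_rel|² = 37
v_rel×d = (6)·(9) − (1)·(9) = 45
since m = R²·37 − 45²:  R² = (2025 + -212) / 37 = 49
R = √49 = 7  ⇒  r_B = 7 − 6 = 1

rB=1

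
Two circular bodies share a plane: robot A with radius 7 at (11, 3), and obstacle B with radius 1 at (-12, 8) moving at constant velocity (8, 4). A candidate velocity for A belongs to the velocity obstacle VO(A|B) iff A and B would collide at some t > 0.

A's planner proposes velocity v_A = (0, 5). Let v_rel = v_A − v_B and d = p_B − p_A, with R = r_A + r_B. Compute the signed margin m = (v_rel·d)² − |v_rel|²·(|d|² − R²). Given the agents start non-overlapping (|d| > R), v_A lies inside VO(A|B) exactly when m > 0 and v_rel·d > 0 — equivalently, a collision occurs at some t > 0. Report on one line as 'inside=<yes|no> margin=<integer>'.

d = (-23, 5),  |d|² = 554;  R = 7+1 = 8,  c = 554−8² = 490
v_rel = (-8, 1),  |v_rel|² = 65;  v_rel·d = (-8)·(-23) + (1)·(5) = 189
65·t² − 378·t + 490 = 0  ⇒  m = 189² − 65·490 = 3871
m = 3871 > 0,  v_rel·d = 189 > 0  ⇒  inside

inside=yes margin=3871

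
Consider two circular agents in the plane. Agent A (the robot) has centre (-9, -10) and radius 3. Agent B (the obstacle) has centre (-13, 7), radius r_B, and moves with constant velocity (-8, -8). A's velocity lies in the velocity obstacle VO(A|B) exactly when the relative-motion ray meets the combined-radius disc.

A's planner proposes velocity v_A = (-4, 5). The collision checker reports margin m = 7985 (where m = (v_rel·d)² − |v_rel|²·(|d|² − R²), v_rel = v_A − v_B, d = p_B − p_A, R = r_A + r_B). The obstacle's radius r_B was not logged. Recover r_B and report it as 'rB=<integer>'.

m = 7985
d = (-4, 17);  v_rel = (4, 13),  |v_rel|² = 185
v_rel×d = (4)·(17) − (13)·(-4) = 120
since m = R²·185 − 120²:  R² = (14400 + 7985) / 185 = 121
R = √121 = 11  ⇒  r_B = 11 − 3 = 8

rB=8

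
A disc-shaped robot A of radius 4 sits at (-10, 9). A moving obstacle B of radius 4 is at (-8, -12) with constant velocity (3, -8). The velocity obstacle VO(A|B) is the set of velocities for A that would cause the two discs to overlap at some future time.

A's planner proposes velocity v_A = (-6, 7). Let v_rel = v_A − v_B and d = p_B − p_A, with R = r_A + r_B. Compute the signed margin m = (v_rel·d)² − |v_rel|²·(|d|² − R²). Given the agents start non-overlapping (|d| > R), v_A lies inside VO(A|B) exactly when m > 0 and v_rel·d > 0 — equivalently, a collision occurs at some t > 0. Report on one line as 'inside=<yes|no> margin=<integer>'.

d = (2, -21),  |d|² = 445;  R = 4+4 = 8,  c = 445−8² = 381
v_rel = (-9, 15),  |v_rel|² = 306;  v_rel·d = (-9)·(2) + (15)·(-21) = -333
306·t² + 666·t + 381 = 0  ⇒  m = (-333)² − 306·381 = -5697
m = -5697 < 0,  v_rel·d = -333 < 0  ⇒  outside

inside=no margin=-5697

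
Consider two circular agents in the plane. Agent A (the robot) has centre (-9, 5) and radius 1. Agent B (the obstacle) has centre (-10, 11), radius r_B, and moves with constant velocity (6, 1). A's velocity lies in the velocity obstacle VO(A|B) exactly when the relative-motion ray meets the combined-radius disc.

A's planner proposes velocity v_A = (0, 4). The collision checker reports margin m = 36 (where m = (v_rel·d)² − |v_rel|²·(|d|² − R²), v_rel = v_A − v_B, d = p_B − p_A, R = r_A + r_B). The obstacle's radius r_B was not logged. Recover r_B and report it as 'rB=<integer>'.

m = 36
d = (-1, 6);  v_rel = (-6, 3),  |v_rel|² = 45
v_rel×d = (-6)·(6) − (3)·(-1) = -33
since m = R²·45 − (-33)²:  R² = (1089 + 36) / 45 = 25
R = √25 = 5  ⇒  r_B = 5 − 1 = 4

rB=4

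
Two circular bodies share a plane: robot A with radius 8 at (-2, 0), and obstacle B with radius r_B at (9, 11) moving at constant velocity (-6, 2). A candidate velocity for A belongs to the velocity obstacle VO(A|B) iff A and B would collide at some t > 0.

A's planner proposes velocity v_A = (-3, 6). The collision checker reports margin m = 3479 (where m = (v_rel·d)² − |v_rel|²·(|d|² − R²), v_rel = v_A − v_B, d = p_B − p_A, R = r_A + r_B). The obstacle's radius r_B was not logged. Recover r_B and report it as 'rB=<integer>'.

m = 3479
d = (11, 11);  v_rel = (3, 4),  |v_rel|² = 25
v_rel×d = (3)·(11) − (4)·(11) = -11
since m = R²·25 − (-11)²:  R² = (121 + 3479) / 25 = 144
R = √144 = 12  ⇒  r_B = 12 − 8 = 4

rB=4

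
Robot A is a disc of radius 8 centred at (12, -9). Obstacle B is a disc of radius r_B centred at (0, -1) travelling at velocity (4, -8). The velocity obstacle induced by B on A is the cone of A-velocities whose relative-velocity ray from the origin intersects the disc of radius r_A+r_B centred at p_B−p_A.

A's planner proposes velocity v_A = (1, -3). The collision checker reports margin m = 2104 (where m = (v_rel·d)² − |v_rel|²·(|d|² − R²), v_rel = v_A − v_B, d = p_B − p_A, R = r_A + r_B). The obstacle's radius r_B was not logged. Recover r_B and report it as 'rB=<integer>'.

m = 2104
d = (-12, 8);  v_rel = (-3, 5),  |v_rel|² = 34
v_rel×d = (-3)·(8) − (5)·(-12) = 36
since m = R²·34 − 36²:  R² = (1296 + 2104) / 34 = 100
R = √100 = 10  ⇒  r_B = 10 − 8 = 2

rB=2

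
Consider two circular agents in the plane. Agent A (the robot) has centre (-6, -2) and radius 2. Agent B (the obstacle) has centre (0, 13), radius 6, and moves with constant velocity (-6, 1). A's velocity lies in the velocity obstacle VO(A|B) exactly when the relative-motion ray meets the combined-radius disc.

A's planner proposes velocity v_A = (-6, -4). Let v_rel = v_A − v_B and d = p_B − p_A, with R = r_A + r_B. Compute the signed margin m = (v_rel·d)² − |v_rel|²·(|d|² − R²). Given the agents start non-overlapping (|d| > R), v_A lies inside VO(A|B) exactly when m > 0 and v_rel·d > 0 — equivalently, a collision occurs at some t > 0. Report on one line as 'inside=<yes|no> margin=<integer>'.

d = (6, 15),  |d|² = 261;  R = 2+6 = 8,  c = 261−8² = 197
v_rel = (0, -5),  |v_rel|² = 25;  v_rel·d = (0)·(6) + (-5)·(15) = -75
25·t² + 150·t + 197 = 0  ⇒  m = (-75)² − 25·197 = 700
m = 700 > 0,  v_rel·d = -75 < 0  ⇒  outside

inside=no margin=700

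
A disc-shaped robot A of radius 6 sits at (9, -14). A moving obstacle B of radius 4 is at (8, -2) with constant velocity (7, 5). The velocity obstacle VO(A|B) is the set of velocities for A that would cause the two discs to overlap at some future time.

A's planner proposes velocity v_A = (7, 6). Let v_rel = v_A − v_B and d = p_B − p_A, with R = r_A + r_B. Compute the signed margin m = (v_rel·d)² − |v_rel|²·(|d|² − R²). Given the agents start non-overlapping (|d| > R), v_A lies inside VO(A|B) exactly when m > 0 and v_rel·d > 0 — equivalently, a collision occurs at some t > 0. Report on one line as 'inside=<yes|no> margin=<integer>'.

d = (-1, 12),  |d|² = 145;  R = 6+4 = 10,  c = 145−10² = 45
v_rel = (0, 1),  |v_rel|² = 1;  v_rel·d = (0)·(-1) + (1)·(12) = 12
1·t² − 24·t + 45 = 0  ⇒  m = 12² − 1·45 = 99
m = 99 > 0,  v_rel·d = 12 > 0  ⇒  inside

inside=yes margin=99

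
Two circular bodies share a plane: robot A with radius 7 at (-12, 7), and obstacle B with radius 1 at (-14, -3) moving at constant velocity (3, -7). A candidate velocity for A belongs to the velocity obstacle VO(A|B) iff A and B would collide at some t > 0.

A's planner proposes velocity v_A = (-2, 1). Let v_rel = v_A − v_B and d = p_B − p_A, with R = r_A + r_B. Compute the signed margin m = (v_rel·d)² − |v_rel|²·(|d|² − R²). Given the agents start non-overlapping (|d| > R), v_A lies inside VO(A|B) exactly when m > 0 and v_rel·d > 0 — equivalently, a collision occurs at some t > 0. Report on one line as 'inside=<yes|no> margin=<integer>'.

d = (-2, -10),  |d|² = 104;  R = 7+1 = 8,  c = 104−8² = 40
v_rel = (-5, 8),  |v_rel|² = 89;  v_rel·d = (-5)·(-2) + (8)·(-10) = -70
89·t² + 140·t + 40 = 0  ⇒  m = (-70)² − 89·40 = 1340
m = 1340 > 0,  v_rel·d = -70 < 0  ⇒  outside

inside=no margin=1340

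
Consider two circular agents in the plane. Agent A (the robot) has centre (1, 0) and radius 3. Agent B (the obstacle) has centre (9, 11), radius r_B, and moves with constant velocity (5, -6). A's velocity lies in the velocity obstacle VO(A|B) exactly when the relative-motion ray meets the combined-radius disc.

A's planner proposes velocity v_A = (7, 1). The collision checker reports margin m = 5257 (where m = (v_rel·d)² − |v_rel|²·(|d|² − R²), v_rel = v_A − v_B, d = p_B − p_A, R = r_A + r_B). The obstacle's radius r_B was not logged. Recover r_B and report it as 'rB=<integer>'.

m = 5257
d = (8, 11);  v_rel = (2, 7),  |v_rel|² = 53
v_rel×d = (2)·(11) − (7)·(8) = -34
since m = R²·53 − (-34)²:  R² = (1156 + 5257) / 53 = 121
R = √121 = 11  ⇒  r_B = 11 − 3 = 8

rB=8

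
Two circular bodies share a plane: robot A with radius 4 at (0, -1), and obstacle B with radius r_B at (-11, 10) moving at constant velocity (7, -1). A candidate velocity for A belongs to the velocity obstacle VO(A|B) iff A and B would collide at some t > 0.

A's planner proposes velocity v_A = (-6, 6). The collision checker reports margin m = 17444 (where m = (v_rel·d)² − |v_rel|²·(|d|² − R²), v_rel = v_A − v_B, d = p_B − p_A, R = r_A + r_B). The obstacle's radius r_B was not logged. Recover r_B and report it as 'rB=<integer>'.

m = 17444
d = (-11, 11);  v_rel = (-13, 7),  |v_rel|² = 218
v_rel×d = (-13)·(11) − (7)·(-11) = -66
since m = R²·218 − (-66)²:  R² = (4356 + 17444) / 218 = 100
R = √100 = 10  ⇒  r_B = 10 − 4 = 6

rB=6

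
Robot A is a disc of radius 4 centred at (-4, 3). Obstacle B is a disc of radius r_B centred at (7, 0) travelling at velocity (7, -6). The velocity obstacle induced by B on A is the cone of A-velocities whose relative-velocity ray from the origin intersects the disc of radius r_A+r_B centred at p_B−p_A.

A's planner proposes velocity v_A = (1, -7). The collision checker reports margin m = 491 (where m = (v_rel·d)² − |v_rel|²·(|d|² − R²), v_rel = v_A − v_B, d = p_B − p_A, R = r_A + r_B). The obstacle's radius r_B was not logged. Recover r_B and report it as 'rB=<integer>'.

m = 491
d = (11, -3);  v_rel = (-6, -1),  |v_rel|² = 37
v_rel×d = (-6)·(-3) − (-1)·(11) = 29
since m = R²·37 − 29²:  R² = (841 + 491) / 37 = 36
R = √36 = 6  ⇒  r_B = 6 − 4 = 2

rB=2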